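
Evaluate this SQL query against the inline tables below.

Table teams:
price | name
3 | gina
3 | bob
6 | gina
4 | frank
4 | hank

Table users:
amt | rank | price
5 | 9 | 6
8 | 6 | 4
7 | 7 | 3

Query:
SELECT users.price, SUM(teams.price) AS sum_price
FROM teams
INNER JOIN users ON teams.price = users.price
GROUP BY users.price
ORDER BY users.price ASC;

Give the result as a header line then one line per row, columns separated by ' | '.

== RESULT ==
users.price | sum_price
3 | 6
4 | 8
6 | 6

Derivation:
After JOIN users (5 rows):
teams.price | teams.name | users.amt | users.rank | users.price
3 | gina | 7 | 7 | 3
3 | bob | 7 | 7 | 3
6 | gina | 5 | 9 | 6
4 | frank | 8 | 6 | 4
4 | hank | 8 | 6 | 4
After GROUP BY (3 rows):
users.price | sum_price
3 | 6
6 | 6
4 | 8
After ORDER BY (3 rows):
users.price | sum_price
3 | 6
4 | 8
6 | 6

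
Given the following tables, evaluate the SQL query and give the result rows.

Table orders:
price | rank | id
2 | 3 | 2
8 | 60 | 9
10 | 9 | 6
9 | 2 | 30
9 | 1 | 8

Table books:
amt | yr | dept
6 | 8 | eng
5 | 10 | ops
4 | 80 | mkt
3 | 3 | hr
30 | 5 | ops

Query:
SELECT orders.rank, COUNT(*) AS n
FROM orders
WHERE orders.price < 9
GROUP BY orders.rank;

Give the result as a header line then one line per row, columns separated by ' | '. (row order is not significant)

After WHERE (2 rows):
orders.price | orders.rank | orders.id
2 | 3 | 2
8 | 60 | 9
After GROUP BY (2 rows):
orders.rank | n
3 | 1
60 | 1

== RESULT ==
orders.rank | n
3 | 1
60 | 1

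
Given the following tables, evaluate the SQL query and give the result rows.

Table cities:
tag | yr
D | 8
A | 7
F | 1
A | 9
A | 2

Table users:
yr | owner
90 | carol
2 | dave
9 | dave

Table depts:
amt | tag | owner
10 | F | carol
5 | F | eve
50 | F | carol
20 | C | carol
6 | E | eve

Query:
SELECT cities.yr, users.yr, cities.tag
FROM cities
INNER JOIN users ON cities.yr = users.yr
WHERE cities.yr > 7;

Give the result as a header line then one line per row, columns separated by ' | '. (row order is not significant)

== RESULT ==
cities.yr | users.yr | cities.tag
9 | 9 | A

Derivation:
After JOIN users (2 rows):
cities.tag | cities.yr | users.yr | users.owner
A | 9 | 9 | dave
A | 2 | 2 | dave
After WHERE (1 rows):
cities.tag | cities.yr | users.yr | users.owner
A | 9 | 9 | dave
After SELECT (1 rows):
cities.yr | users.yr | cities.tag
9 | 9 | A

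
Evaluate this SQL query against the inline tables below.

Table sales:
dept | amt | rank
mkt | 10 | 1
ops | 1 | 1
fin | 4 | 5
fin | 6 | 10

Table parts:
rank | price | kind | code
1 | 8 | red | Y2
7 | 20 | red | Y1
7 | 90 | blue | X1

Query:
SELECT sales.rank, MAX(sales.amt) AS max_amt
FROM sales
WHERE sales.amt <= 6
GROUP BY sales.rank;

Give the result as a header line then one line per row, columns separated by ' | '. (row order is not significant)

After WHERE (3 rows):
sales.dept | sales.amt | sales.rank
ops | 1 | 1
fin | 4 | 5
fin | 6 | 10
After GROUP BY (3 rows):
sales.rank | max_amt
1 | 1
5 | 4
10 | 6

== RESULT ==
sales.rank | max_amt
1 | 1
5 | 4
10 | 6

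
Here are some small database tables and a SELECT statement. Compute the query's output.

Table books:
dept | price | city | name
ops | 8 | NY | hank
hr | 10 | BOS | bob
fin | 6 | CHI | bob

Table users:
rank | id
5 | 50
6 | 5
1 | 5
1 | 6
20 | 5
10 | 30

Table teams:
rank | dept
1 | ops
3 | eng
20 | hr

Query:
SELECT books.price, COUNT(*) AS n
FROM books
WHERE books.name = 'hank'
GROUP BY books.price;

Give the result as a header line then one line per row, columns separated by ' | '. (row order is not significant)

== RESULT ==
books.price | n
8 | 1

Derivation:
After WHERE (1 rows):
books.dept | books.price | books.city | books.name
ops | 8 | NY | hank
After GROUP BY (1 rows):
books.price | n
8 | 1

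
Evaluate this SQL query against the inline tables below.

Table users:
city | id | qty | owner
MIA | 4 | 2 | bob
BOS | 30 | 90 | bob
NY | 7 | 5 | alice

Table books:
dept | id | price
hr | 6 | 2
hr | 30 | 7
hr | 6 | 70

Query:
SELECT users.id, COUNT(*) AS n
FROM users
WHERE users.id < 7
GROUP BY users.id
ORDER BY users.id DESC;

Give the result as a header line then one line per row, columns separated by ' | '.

After WHERE (1 rows):
users.city | users.id | users.qty | users.owner
MIA | 4 | 2 | bob
After GROUP BY (1 rows):
users.id | n
4 | 1
After ORDER BY (1 rows):
users.id | n
4 | 1

== RESULT ==
users.id | n
4 | 1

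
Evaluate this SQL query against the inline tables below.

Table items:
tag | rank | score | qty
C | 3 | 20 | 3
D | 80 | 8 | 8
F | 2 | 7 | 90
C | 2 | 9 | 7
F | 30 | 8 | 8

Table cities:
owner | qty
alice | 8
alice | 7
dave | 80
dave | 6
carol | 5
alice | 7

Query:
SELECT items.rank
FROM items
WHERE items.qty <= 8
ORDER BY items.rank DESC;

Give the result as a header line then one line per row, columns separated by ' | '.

After WHERE (4 rows):
items.tag | items.rank | items.score | items.qty
C | 3 | 20 | 3
D | 80 | 8 | 8
C | 2 | 9 | 7
F | 30 | 8 | 8
After SELECT (4 rows):
items.rank
3
80
2
30
After ORDER BY (4 rows):
items.rank
80
30
3
2

== RESULT ==
items.rank
80
30
3
2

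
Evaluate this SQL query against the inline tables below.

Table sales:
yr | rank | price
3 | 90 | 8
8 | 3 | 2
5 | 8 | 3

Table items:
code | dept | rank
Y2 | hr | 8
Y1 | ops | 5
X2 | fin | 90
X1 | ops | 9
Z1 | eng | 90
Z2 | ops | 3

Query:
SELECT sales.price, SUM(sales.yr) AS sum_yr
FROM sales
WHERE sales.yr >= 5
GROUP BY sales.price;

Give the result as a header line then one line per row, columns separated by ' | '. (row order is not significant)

After WHERE (2 rows):
sales.yr | sales.rank | sales.price
8 | 3 | 2
5 | 8 | 3
After GROUP BY (2 rows):
sales.price | sum_yr
2 | 8
3 | 5

== RESULT ==
sales.price | sum_yr
2 | 8
3 | 5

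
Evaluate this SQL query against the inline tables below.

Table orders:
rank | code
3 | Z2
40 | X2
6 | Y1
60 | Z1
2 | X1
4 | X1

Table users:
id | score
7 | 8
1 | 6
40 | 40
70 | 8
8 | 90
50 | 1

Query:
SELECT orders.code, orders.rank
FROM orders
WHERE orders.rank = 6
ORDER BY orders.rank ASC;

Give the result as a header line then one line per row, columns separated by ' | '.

== RESULT ==
orders.code | orders.rank
Y1 | 6

Derivation:
After WHERE (1 rows):
orders.rank | orders.code
6 | Y1
After SELECT (1 rows):
orders.code | orders.rank
Y1 | 6
After ORDER BY (1 rows):
orders.code | orders.rank
Y1 | 6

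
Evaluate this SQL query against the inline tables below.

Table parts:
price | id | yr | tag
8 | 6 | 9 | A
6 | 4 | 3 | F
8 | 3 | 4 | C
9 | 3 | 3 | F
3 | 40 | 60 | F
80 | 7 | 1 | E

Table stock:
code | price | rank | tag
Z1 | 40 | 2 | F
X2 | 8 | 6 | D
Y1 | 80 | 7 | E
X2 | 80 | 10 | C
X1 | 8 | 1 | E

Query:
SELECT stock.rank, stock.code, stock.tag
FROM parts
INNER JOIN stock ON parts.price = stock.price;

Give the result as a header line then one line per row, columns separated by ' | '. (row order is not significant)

After JOIN stock (6 rows):
parts.price | parts.id | parts.yr | parts.tag | stock.code | stock.price | stock.rank | stock.tag
8 | 6 | 9 | A | X2 | 8 | 6 | D
8 | 6 | 9 | A | X1 | 8 | 1 | E
8 | 3 | 4 | C | X2 | 8 | 6 | D
8 | 3 | 4 | C | X1 | 8 | 1 | E
80 | 7 | 1 | E | Y1 | 80 | 7 | E
80 | 7 | 1 | E | X2 | 80 | 10 | C
After SELECT (6 rows):
stock.rank | stock.code | stock.tag
6 | X2 | D
1 | X1 | E
6 | X2 | D
1 | X1 | E
7 | Y1 | E
10 | X2 | C

== RESULT ==
stock.rank | stock.code | stock.tag
6 | X2 | D
1 | X1 | E
6 | X2 | D
1 | X1 | E
7 | Y1 | E
10 | X2 | C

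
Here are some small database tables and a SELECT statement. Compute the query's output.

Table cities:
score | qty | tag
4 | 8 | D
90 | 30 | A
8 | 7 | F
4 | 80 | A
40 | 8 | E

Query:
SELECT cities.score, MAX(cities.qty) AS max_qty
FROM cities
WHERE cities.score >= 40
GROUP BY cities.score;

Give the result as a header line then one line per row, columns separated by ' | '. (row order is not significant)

== RESULT ==
cities.score | max_qty
90 | 30
40 | 8

Derivation:
After WHERE (2 rows):
cities.score | cities.qty | cities.tag
90 | 30 | A
40 | 8 | E
After GROUP BY (2 rows):
cities.score | max_qty
90 | 30
40 | 8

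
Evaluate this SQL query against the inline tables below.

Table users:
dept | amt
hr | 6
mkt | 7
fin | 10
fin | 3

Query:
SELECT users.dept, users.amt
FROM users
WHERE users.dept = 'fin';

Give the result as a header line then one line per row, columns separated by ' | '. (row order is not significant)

== RESULT ==
users.dept | users.amt
fin | 10
fin | 3

Derivation:
After WHERE (2 rows):
users.dept | users.amt
fin | 10
fin | 3
After SELECT (2 rows):
users.dept | users.amt
fin | 10
fin | 3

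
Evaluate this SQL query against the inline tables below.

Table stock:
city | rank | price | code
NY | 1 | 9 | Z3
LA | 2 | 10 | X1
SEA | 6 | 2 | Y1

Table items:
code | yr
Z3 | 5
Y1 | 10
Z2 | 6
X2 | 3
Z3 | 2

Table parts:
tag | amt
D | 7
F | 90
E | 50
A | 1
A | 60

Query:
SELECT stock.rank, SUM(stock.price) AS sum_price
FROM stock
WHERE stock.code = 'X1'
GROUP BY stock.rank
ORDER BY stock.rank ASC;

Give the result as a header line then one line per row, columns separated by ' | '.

== RESULT ==
stock.rank | sum_price
2 | 10

Derivation:
After WHERE (1 rows):
stock.city | stock.rank | stock.price | stock.code
LA | 2 | 10 | X1
After GROUP BY (1 rows):
stock.rank | sum_price
2 | 10
After ORDER BY (1 rows):
stock.rank | sum_price
2 | 10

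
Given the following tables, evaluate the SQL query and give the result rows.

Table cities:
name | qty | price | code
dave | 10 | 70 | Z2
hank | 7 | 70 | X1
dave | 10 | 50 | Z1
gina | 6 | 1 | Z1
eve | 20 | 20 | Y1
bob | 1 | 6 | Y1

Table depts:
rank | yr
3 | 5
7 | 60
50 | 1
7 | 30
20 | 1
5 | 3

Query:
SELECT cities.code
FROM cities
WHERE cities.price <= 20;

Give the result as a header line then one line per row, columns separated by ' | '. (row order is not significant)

After WHERE (3 rows):
cities.name | cities.qty | cities.price | cities.code
gina | 6 | 1 | Z1
eve | 20 | 20 | Y1
bob | 1 | 6 | Y1
After SELECT (3 rows):
cities.code
Z1
Y1
Y1

== RESULT ==
cities.code
Z1
Y1
Y1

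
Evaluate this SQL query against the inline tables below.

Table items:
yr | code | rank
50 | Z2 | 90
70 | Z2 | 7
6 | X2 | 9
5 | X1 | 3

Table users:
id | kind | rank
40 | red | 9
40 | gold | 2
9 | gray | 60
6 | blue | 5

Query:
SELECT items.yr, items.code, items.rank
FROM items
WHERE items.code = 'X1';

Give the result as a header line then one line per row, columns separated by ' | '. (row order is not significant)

After WHERE (1 rows):
items.yr | items.code | items.rank
5 | X1 | 3
After SELECT (1 rows):
items.yr | items.code | items.rank
5 | X1 | 3

== RESULT ==
items.yr | items.code | items.rank
5 | X1 | 3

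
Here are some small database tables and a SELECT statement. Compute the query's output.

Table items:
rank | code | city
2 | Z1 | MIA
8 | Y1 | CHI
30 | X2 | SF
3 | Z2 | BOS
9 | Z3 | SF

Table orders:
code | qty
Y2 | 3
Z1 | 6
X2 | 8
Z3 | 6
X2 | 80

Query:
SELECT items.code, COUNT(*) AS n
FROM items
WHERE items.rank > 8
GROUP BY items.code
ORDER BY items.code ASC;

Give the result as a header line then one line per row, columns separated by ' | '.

== RESULT ==
items.code | n
X2 | 1
Z3 | 1

Derivation:
After WHERE (2 rows):
items.rank | items.code | items.city
30 | X2 | SF
9 | Z3 | SF
After GROUP BY (2 rows):
items.code | n
X2 | 1
Z3 | 1
After ORDER BY (2 rows):
items.code | n
X2 | 1
Z3 | 1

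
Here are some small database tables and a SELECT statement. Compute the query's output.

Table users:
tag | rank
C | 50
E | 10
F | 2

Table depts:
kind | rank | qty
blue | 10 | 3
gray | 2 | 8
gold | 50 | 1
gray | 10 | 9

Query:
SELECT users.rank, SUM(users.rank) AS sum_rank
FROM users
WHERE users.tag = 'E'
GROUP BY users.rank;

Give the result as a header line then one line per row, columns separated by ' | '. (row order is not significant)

After WHERE (1 rows):
users.tag | users.rank
E | 10
After GROUP BY (1 rows):
users.rank | sum_rank
10 | 10

== RESULT ==
users.rank | sum_rank
10 | 10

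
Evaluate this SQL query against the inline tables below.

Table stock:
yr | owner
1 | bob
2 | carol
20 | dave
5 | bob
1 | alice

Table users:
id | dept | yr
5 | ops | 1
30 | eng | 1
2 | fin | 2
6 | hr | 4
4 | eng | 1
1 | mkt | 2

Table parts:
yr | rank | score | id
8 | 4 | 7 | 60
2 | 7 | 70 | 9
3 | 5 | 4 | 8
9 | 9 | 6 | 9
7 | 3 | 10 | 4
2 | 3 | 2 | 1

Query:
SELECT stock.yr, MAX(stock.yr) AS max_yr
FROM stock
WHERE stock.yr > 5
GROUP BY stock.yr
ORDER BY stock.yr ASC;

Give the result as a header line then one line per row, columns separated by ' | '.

After WHERE (1 rows):
stock.yr | stock.owner
20 | dave
After GROUP BY (1 rows):
stock.yr | max_yr
20 | 20
After ORDER BY (1 rows):
stock.yr | max_yr
20 | 20

== RESULT ==
stock.yr | max_yr
20 | 20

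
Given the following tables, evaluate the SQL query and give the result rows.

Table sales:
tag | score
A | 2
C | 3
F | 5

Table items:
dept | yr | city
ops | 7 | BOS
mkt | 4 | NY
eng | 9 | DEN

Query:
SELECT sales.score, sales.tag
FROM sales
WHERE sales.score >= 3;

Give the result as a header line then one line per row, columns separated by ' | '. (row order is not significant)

== RESULT ==
sales.score | sales.tag
3 | C
5 | F

Derivation:
After WHERE (2 rows):
sales.tag | sales.score
C | 3
F | 5
After SELECT (2 rows):
sales.score | sales.tag
3 | C
5 | F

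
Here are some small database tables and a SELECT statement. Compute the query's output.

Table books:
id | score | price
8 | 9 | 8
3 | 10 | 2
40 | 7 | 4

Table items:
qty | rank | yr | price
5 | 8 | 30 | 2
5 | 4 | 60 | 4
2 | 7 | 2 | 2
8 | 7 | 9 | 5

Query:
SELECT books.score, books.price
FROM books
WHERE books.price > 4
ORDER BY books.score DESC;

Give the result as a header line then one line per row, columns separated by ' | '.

After WHERE (1 rows):
books.id | books.score | books.price
8 | 9 | 8
After SELECT (1 rows):
books.score | books.price
9 | 8
After ORDER BY (1 rows):
books.score | books.price
9 | 8

== RESULT ==
books.score | books.price
9 | 8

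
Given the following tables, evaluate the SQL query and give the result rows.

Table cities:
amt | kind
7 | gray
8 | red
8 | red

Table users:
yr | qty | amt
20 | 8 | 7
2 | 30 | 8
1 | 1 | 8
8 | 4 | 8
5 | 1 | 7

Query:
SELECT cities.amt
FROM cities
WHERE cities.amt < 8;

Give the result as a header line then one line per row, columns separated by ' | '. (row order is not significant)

== RESULT ==
cities.amt
7

Derivation:
After WHERE (1 rows):
cities.amt | cities.kind
7 | gray
After SELECT (1 rows):
cities.amt
7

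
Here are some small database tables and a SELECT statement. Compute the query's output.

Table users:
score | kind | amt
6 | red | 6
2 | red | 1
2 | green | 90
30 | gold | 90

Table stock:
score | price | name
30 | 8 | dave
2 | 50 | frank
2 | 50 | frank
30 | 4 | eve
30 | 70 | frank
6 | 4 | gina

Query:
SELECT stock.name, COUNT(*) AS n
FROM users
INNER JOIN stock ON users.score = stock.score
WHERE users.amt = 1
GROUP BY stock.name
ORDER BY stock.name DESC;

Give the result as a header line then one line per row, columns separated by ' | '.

== RESULT ==
stock.name | n
frank | 2

Derivation:
After JOIN stock (8 rows):
users.score | users.kind | users.amt | stock.score | stock.price | stock.name
6 | red | 6 | 6 | 4 | gina
2 | red | 1 | 2 | 50 | frank
2 | red | 1 | 2 | 50 | frank
2 | green | 90 | 2 | 50 | frank
2 | green | 90 | 2 | 50 | frank
30 | gold | 90 | 30 | 8 | dave
30 | gold | 90 | 30 | 4 | eve
30 | gold | 90 | 30 | 70 | frank
After WHERE (2 rows):
users.score | users.kind | users.amt | stock.score | stock.price | stock.name
2 | red | 1 | 2 | 50 | frank
2 | red | 1 | 2 | 50 | frank
After GROUP BY (1 rows):
stock.name | n
frank | 2
After ORDER BY (1 rows):
stock.name | n
frank | 2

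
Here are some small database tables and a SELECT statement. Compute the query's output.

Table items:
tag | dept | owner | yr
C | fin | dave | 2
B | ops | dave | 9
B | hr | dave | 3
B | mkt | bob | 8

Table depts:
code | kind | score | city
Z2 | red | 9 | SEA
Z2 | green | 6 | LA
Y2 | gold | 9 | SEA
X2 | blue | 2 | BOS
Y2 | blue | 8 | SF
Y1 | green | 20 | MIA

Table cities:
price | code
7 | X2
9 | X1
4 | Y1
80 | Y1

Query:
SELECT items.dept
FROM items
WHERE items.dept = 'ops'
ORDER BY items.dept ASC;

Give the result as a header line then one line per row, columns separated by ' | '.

== RESULT ==
items.dept
ops

Derivation:
After WHERE (1 rows):
items.tag | items.dept | items.owner | items.yr
B | ops | dave | 9
After SELECT (1 rows):
items.dept
ops
After ORDER BY (1 rows):
items.dept
ops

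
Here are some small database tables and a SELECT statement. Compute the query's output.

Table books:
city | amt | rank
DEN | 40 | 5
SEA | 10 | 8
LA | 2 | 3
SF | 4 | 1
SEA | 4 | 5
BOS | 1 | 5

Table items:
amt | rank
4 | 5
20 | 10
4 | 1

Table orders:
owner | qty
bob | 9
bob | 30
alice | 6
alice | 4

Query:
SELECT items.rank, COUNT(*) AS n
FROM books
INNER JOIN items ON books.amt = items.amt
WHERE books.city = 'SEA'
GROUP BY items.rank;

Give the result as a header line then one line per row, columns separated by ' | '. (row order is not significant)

After JOIN items (4 rows):
books.city | books.amt | books.rank | items.amt | items.rank
SF | 4 | 1 | 4 | 5
SF | 4 | 1 | 4 | 1
SEA | 4 | 5 | 4 | 5
SEA | 4 | 5 | 4 | 1
After WHERE (2 rows):
books.city | books.amt | books.rank | items.amt | items.rank
SEA | 4 | 5 | 4 | 5
SEA | 4 | 5 | 4 | 1
After GROUP BY (2 rows):
items.rank | n
5 | 1
1 | 1

== RESULT ==
items.rank | n
5 | 1
1 | 1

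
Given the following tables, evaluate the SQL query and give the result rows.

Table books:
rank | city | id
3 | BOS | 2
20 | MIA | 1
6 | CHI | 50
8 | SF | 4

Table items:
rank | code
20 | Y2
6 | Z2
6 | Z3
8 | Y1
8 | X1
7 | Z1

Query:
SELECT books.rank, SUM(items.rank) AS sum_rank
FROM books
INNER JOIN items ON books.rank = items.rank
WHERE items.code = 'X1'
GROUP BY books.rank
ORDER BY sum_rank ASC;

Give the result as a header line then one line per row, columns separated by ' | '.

After JOIN items (5 rows):
books.rank | books.city | books.id | items.rank | items.code
20 | MIA | 1 | 20 | Y2
6 | CHI | 50 | 6 | Z2
6 | CHI | 50 | 6 | Z3
8 | SF | 4 | 8 | Y1
8 | SF | 4 | 8 | X1
After WHERE (1 rows):
books.rank | books.city | books.id | items.rank | items.code
8 | SF | 4 | 8 | X1
After GROUP BY (1 rows):
books.rank | sum_rank
8 | 8
After ORDER BY (1 rows):
books.rank | sum_rank
8 | 8

== RESULT ==
books.rank | sum_rank
8 | 8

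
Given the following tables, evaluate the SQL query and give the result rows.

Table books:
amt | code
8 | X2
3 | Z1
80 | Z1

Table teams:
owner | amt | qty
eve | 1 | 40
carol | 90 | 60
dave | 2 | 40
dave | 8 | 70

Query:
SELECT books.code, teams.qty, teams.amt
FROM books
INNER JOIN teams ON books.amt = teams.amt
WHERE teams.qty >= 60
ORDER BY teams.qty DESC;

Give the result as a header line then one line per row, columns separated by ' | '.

After JOIN teams (1 rows):
books.amt | books.code | teams.owner | teams.amt | teams.qty
8 | X2 | dave | 8 | 70
After WHERE (1 rows):
books.amt | books.code | teams.owner | teams.amt | teams.qty
8 | X2 | dave | 8 | 70
After SELECT (1 rows):
books.code | teams.qty | teams.amt
X2 | 70 | 8
After ORDER BY (1 rows):
books.code | teams.qty | teams.amt
X2 | 70 | 8

== RESULT ==
books.code | teams.qty | teams.amt
X2 | 70 | 8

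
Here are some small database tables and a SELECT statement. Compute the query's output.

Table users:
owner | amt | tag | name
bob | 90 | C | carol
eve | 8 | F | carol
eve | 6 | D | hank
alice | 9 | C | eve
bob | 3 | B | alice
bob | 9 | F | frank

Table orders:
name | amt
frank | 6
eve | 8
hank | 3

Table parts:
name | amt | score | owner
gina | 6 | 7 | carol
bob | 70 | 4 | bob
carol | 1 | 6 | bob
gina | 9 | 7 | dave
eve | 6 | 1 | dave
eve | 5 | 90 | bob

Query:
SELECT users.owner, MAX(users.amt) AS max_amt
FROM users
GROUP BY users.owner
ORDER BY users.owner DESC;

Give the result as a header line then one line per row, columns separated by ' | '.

After GROUP BY (3 rows):
users.owner | max_amt
bob | 90
eve | 8
alice | 9
After ORDER BY (3 rows):
users.owner | max_amt
eve | 8
bob | 90
alice | 9

== RESULT ==
users.owner | max_amt
eve | 8
bob | 90
alice | 9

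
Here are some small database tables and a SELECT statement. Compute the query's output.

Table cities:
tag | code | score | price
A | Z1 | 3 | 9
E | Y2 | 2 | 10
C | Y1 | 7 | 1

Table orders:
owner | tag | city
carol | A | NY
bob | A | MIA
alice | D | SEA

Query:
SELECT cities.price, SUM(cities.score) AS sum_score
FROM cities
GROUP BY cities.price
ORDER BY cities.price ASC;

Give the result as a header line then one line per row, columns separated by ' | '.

== RESULT ==
cities.price | sum_score
1 | 7
9 | 3
10 | 2

Derivation:
After GROUP BY (3 rows):
cities.price | sum_score
9 | 3
10 | 2
1 | 7
After ORDER BY (3 rows):
cities.price | sum_score
1 | 7
9 | 3
10 | 2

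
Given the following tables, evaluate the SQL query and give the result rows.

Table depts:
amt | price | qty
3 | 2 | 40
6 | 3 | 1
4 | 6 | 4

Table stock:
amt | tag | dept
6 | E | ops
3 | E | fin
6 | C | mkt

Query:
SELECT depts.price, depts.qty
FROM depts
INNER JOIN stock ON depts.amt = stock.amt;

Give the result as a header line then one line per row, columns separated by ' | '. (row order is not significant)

After JOIN stock (3 rows):
depts.amt | depts.price | depts.qty | stock.amt | stock.tag | stock.dept
3 | 2 | 40 | 3 | E | fin
6 | 3 | 1 | 6 | E | ops
6 | 3 | 1 | 6 | C | mkt
After SELECT (3 rows):
depts.price | depts.qty
2 | 40
3 | 1
3 | 1

== RESULT ==
depts.price | depts.qty
2 | 40
3 | 1
3 | 1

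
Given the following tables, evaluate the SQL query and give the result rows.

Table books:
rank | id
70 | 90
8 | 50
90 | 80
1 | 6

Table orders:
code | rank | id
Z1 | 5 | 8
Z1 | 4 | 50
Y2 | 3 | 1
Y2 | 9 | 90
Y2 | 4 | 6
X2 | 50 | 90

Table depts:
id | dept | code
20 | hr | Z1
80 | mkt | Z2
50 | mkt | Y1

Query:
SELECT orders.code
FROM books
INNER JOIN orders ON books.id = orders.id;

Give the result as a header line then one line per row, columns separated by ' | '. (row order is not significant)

== RESULT ==
orders.code
Y2
X2
Z1
Y2

Derivation:
After JOIN orders (4 rows):
books.rank | books.id | orders.code | orders.rank | orders.id
70 | 90 | Y2 | 9 | 90
70 | 90 | X2 | 50 | 90
8 | 50 | Z1 | 4 | 50
1 | 6 | Y2 | 4 | 6
After SELECT (4 rows):
orders.code
Y2
X2
Z1
Y2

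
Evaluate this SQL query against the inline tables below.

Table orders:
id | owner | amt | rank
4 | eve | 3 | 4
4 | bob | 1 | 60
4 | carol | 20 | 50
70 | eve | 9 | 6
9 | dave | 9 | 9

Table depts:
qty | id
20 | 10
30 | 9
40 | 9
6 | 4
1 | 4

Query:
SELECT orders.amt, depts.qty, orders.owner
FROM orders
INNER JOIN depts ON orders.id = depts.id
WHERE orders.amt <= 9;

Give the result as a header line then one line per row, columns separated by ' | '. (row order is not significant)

After JOIN depts (8 rows):
orders.id | orders.owner | orders.amt | orders.rank | depts.qty | depts.id
4 | eve | 3 | 4 | 6 | 4
4 | eve | 3 | 4 | 1 | 4
4 | bob | 1 | 60 | 6 | 4
4 | bob | 1 | 60 | 1 | 4
4 | carol | 20 | 50 | 6 | 4
4 | carol | 20 | 50 | 1 | 4
9 | dave | 9 | 9 | 30 | 9
9 | dave | 9 | 9 | 40 | 9
After WHERE (6 rows):
orders.id | orders.owner | orders.amt | orders.rank | depts.qty | depts.id
4 | eve | 3 | 4 | 6 | 4
4 | eve | 3 | 4 | 1 | 4
4 | bob | 1 | 60 | 6 | 4
4 | bob | 1 | 60 | 1 | 4
9 | dave | 9 | 9 | 30 | 9
9 | dave | 9 | 9 | 40 | 9
After SELECT (6 rows):
orders.amt | depts.qty | orders.owner
3 | 6 | eve
3 | 1 | eve
1 | 6 | bob
1 | 1 | bob
9 | 30 | dave
9 | 40 | dave

== RESULT ==
orders.amt | depts.qty | orders.owner
3 | 6 | eve
3 | 1 | eve
1 | 6 | bob
1 | 1 | bob
9 | 30 | dave
9 | 40 | dave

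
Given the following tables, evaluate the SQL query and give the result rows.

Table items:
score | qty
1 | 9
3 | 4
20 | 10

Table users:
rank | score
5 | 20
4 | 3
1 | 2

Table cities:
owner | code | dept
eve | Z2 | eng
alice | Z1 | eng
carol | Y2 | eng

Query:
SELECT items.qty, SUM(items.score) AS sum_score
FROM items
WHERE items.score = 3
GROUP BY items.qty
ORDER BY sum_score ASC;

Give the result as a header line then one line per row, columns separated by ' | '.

== RESULT ==
items.qty | sum_score
4 | 3

Derivation:
After WHERE (1 rows):
items.score | items.qty
3 | 4
After GROUP BY (1 rows):
items.qty | sum_score
4 | 3
After ORDER BY (1 rows):
items.qty | sum_score
4 | 3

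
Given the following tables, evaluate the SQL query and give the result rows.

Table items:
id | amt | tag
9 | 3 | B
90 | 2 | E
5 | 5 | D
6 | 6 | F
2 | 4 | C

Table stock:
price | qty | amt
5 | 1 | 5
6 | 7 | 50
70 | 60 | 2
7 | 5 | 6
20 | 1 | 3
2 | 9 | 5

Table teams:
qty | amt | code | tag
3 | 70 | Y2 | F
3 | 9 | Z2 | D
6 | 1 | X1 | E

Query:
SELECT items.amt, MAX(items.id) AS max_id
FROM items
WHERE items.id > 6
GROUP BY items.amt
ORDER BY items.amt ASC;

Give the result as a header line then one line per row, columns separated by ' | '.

== RESULT ==
items.amt | max_id
2 | 90
3 | 9

Derivation:
After WHERE (2 rows):
items.id | items.amt | items.tag
9 | 3 | B
90 | 2 | E
After GROUP BY (2 rows):
items.amt | max_id
3 | 9
2 | 90
After ORDER BY (2 rows):
items.amt | max_id
2 | 90
3 | 9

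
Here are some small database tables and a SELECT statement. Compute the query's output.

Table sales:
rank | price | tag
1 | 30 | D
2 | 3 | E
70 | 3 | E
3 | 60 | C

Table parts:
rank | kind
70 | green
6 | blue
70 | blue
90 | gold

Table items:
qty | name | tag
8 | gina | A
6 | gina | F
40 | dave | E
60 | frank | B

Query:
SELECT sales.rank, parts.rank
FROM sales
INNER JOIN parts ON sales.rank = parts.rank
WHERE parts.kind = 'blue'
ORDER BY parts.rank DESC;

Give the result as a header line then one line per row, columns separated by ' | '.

== RESULT ==
sales.rank | parts.rank
70 | 70

Derivation:
After JOIN parts (2 rows):
sales.rank | sales.price | sales.tag | parts.rank | parts.kind
70 | 3 | E | 70 | green
70 | 3 | E | 70 | blue
After WHERE (1 rows):
sales.rank | sales.price | sales.tag | parts.rank | parts.kind
70 | 3 | E | 70 | blue
After SELECT (1 rows):
sales.rank | parts.rank
70 | 70
After ORDER BY (1 rows):
sales.rank | parts.rank
70 | 70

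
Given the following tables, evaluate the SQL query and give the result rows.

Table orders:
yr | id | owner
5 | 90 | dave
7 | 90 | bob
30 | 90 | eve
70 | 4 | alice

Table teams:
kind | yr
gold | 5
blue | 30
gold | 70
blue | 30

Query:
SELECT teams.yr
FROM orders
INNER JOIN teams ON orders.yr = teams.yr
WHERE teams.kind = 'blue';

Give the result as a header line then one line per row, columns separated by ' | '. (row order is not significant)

After JOIN teams (4 rows):
orders.yr | orders.id | orders.owner | teams.kind | teams.yr
5 | 90 | dave | gold | 5
30 | 90 | eve | blue | 30
30 | 90 | eve | blue | 30
70 | 4 | alice | gold | 70
After WHERE (2 rows):
orders.yr | orders.id | orders.owner | teams.kind | teams.yr
30 | 90 | eve | blue | 30
30 | 90 | eve | blue | 30
After SELECT (2 rows):
teams.yr
30
30

== RESULT ==
teams.yr
30
30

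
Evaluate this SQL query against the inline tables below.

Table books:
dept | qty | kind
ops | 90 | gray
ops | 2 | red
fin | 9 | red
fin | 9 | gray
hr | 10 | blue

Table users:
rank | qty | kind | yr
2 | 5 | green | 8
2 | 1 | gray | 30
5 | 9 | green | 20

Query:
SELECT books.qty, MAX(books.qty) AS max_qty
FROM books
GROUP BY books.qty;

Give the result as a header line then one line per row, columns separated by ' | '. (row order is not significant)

After GROUP BY (4 rows):
books.qty | max_qty
90 | 90
2 | 2
9 | 9
10 | 10

== RESULT ==
books.qty | max_qty
90 | 90
2 | 2
9 | 9
10 | 10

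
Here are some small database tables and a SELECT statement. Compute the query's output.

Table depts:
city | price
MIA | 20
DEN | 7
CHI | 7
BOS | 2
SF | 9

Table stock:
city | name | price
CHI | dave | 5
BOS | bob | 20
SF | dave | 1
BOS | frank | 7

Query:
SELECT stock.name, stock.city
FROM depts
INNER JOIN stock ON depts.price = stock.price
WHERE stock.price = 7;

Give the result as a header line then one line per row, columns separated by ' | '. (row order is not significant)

== RESULT ==
stock.name | stock.city
frank | BOS
frank | BOS

Derivation:
After JOIN stock (3 rows):
depts.city | depts.price | stock.city | stock.name | stock.price
MIA | 20 | BOS | bob | 20
DEN | 7 | BOS | frank | 7
CHI | 7 | BOS | frank | 7
After WHERE (2 rows):
depts.city | depts.price | stock.city | stock.name | stock.price
DEN | 7 | BOS | frank | 7
CHI | 7 | BOS | frank | 7
After SELECT (2 rows):
stock.name | stock.city
frank | BOS
frank | BOS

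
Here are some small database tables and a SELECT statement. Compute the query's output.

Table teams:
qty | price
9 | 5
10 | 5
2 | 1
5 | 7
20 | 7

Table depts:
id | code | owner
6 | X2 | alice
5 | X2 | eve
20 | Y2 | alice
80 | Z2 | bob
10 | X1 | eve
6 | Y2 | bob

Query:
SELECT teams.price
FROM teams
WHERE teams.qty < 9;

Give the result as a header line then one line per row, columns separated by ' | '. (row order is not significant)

== RESULT ==
teams.price
1
7

Derivation:
After WHERE (2 rows):
teams.qty | teams.price
2 | 1
5 | 7
After SELECT (2 rows):
teams.price
1
7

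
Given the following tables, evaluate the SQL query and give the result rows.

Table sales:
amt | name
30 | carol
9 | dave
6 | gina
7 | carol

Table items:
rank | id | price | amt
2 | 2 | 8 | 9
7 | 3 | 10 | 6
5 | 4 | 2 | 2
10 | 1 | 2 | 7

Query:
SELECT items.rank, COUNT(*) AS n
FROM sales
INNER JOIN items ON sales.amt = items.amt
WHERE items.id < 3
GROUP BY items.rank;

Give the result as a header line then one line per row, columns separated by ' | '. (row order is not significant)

After JOIN items (3 rows):
sales.amt | sales.name | items.rank | items.id | items.price | items.amt
9 | dave | 2 | 2 | 8 | 9
6 | gina | 7 | 3 | 10 | 6
7 | carol | 10 | 1 | 2 | 7
After WHERE (2 rows):
sales.amt | sales.name | items.rank | items.id | items.price | items.amt
9 | dave | 2 | 2 | 8 | 9
7 | carol | 10 | 1 | 2 | 7
After GROUP BY (2 rows):
items.rank | n
2 | 1
10 | 1

== RESULT ==
items.rank | n
2 | 1
10 | 1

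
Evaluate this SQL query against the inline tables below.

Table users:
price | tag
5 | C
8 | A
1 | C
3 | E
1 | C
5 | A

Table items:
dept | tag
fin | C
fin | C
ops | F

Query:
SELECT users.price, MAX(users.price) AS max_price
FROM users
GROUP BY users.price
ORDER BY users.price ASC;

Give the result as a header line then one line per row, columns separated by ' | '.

== RESULT ==
users.price | max_price
1 | 1
3 | 3
5 | 5
8 | 8

Derivation:
After GROUP BY (4 rows):
users.price | max_price
5 | 5
8 | 8
1 | 1
3 | 3
After ORDER BY (4 rows):
users.price | max_price
1 | 1
3 | 3
5 | 5
8 | 8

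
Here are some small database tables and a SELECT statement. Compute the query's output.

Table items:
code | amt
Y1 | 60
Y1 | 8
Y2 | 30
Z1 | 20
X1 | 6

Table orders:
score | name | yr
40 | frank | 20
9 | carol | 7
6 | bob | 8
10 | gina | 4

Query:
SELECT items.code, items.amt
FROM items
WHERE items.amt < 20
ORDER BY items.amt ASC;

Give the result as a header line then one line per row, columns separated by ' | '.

== RESULT ==
items.code | items.amt
X1 | 6
Y1 | 8

Derivation:
After WHERE (2 rows):
items.code | items.amt
Y1 | 8
X1 | 6
After SELECT (2 rows):
items.code | items.amt
Y1 | 8
X1 | 6
After ORDER BY (2 rows):
items.code | items.amt
X1 | 6
Y1 | 8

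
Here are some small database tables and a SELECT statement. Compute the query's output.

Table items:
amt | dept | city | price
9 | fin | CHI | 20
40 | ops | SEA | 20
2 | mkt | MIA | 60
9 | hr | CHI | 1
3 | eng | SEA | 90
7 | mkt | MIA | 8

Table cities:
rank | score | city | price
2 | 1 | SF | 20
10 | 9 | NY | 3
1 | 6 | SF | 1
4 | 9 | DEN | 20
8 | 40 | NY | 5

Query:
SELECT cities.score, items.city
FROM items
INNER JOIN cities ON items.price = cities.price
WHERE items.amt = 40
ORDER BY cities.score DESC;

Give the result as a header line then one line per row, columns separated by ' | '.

== RESULT ==
cities.score | items.city
9 | SEA
1 | SEA

Derivation:
After JOIN cities (5 rows):
items.amt | items.dept | items.city | items.price | cities.rank | cities.score | cities.city | cities.price
9 | fin | CHI | 20 | 2 | 1 | SF | 20
9 | fin | CHI | 20 | 4 | 9 | DEN | 20
40 | ops | SEA | 20 | 2 | 1 | SF | 20
40 | ops | SEA | 20 | 4 | 9 | DEN | 20
9 | hr | CHI | 1 | 1 | 6 | SF | 1
After WHERE (2 rows):
items.amt | items.dept | items.city | items.price | cities.rank | cities.score | cities.city | cities.price
40 | ops | SEA | 20 | 2 | 1 | SF | 20
40 | ops | SEA | 20 | 4 | 9 | DEN | 20
After SELECT (2 rows):
cities.score | items.city
1 | SEA
9 | SEA
After ORDER BY (2 rows):
cities.score | items.city
9 | SEA
1 | SEA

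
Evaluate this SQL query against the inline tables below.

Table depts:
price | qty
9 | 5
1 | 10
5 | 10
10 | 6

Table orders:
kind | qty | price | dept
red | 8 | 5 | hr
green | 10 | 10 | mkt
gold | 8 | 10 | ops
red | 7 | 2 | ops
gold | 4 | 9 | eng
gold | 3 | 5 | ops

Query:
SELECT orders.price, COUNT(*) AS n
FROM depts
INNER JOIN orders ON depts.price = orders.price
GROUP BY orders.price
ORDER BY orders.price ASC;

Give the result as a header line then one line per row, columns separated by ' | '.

After JOIN orders (5 rows):
depts.price | depts.qty | orders.kind | orders.qty | orders.price | orders.dept
9 | 5 | gold | 4 | 9 | eng
5 | 10 | red | 8 | 5 | hr
5 | 10 | gold | 3 | 5 | ops
10 | 6 | green | 10 | 10 | mkt
10 | 6 | gold | 8 | 10 | ops
After GROUP BY (3 rows):
orders.price | n
9 | 1
5 | 2
10 | 2
After ORDER BY (3 rows):
orders.price | n
5 | 2
9 | 1
10 | 2

== RESULT ==
orders.price | n
5 | 2
9 | 1
10 | 2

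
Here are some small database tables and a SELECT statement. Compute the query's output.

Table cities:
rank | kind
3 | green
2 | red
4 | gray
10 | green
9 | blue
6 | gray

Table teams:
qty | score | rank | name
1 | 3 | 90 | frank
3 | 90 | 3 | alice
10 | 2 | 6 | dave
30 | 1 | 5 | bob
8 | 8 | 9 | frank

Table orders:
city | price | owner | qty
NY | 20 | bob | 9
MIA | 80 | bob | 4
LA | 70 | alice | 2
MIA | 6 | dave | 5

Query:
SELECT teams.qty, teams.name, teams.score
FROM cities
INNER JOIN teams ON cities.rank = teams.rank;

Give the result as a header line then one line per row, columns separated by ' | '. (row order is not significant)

== RESULT ==
teams.qty | teams.name | teams.score
3 | alice | 90
8 | frank | 8
10 | dave | 2

Derivation:
After JOIN teams (3 rows):
cities.rank | cities.kind | teams.qty | teams.score | teams.rank | teams.name
3 | green | 3 | 90 | 3 | alice
9 | blue | 8 | 8 | 9 | frank
6 | gray | 10 | 2 | 6 | dave
After SELECT (3 rows):
teams.qty | teams.name | teams.score
3 | alice | 90
8 | frank | 8
10 | dave | 2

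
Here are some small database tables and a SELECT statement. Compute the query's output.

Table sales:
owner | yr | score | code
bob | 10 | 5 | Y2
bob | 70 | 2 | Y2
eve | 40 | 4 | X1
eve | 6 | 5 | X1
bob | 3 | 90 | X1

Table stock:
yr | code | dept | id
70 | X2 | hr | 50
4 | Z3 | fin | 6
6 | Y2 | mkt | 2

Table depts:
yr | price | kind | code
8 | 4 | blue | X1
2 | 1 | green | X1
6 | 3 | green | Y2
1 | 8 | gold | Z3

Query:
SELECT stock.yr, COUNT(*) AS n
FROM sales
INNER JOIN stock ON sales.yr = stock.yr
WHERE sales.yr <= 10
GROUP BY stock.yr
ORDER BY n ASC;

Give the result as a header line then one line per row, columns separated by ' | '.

== RESULT ==
stock.yr | n
6 | 1

Derivation:
After JOIN stock (2 rows):
sales.owner | sales.yr | sales.score | sales.code | stock.yr | stock.code | stock.dept | stock.id
bob | 70 | 2 | Y2 | 70 | X2 | hr | 50
eve | 6 | 5 | X1 | 6 | Y2 | mkt | 2
After WHERE (1 rows):
sales.owner | sales.yr | sales.score | sales.code | stock.yr | stock.code | stock.dept | stock.id
eve | 6 | 5 | X1 | 6 | Y2 | mkt | 2
After GROUP BY (1 rows):
stock.yr | n
6 | 1
After ORDER BY (1 rows):
stock.yr | n
6 | 1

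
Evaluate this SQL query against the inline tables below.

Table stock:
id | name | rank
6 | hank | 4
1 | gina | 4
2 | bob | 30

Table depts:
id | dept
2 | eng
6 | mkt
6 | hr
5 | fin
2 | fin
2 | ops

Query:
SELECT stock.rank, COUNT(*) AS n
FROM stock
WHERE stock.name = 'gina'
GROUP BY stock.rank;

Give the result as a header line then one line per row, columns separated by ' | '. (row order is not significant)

After WHERE (1 rows):
stock.id | stock.name | stock.rank
1 | gina | 4
After GROUP BY (1 rows):
stock.rank | n
4 | 1

== RESULT ==
stock.rank | n
4 | 1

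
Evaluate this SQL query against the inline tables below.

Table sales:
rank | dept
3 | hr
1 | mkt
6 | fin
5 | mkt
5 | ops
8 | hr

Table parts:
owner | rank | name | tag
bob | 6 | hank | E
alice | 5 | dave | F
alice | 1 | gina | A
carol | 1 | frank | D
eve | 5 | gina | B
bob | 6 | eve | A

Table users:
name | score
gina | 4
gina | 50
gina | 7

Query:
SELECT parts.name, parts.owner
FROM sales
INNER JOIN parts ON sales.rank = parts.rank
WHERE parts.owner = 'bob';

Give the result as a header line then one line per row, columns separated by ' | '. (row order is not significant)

== RESULT ==
parts.name | parts.owner
hank | bob
eve | bob

Derivation:
After JOIN parts (8 rows):
sales.rank | sales.dept | parts.owner | parts.rank | parts.name | parts.tag
1 | mkt | alice | 1 | gina | A
1 | mkt | carol | 1 | frank | D
6 | fin | bob | 6 | hank | E
6 | fin | bob | 6 | eve | A
5 | mkt | alice | 5 | dave | F
5 | mkt | eve | 5 | gina | B
5 | ops | alice | 5 | dave | F
5 | ops | eve | 5 | gina | B
After WHERE (2 rows):
sales.rank | sales.dept | parts.owner | parts.rank | parts.name | parts.tag
6 | fin | bob | 6 | hank | E
6 | fin | bob | 6 | eve | A
After SELECT (2 rows):
parts.name | parts.owner
hank | bob
eve | bob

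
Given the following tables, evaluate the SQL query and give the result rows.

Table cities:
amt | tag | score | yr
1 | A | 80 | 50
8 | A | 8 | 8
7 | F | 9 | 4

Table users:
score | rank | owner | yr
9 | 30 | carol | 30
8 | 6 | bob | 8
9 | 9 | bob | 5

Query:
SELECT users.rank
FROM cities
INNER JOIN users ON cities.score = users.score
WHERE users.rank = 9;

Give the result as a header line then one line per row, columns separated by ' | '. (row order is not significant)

== RESULT ==
users.rank
9

Derivation:
After JOIN users (3 rows):
cities.amt | cities.tag | cities.score | cities.yr | users.score | users.rank | users.owner | users.yr
8 | A | 8 | 8 | 8 | 6 | bob | 8
7 | F | 9 | 4 | 9 | 30 | carol | 30
7 | F | 9 | 4 | 9 | 9 | bob | 5
After WHERE (1 rows):
cities.amt | cities.tag | cities.score | cities.yr | users.score | users.rank | users.owner | users.yr
7 | F | 9 | 4 | 9 | 9 | bob | 5
After SELECT (1 rows):
users.rank
9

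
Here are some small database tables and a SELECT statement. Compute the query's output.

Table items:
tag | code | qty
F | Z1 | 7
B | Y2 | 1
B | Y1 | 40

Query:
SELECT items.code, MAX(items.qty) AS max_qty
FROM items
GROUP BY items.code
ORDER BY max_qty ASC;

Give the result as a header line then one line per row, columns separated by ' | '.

== RESULT ==
items.code | max_qty
Y2 | 1
Z1 | 7
Y1 | 40

Derivation:
After GROUP BY (3 rows):
items.code | max_qty
Z1 | 7
Y2 | 1
Y1 | 40
After ORDER BY (3 rows):
items.code | max_qty
Y2 | 1
Z1 | 7
Y1 | 40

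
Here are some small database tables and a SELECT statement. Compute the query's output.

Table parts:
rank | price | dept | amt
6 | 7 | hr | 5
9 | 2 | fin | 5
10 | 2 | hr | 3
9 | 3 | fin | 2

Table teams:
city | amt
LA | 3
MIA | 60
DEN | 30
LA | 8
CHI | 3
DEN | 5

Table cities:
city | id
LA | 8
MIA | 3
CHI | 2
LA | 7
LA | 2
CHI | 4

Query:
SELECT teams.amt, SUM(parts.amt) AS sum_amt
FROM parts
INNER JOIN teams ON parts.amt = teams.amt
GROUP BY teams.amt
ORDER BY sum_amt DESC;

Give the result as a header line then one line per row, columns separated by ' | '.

After JOIN teams (4 rows):
parts.rank | parts.price | parts.dept | parts.amt | teams.city | teams.amt
6 | 7 | hr | 5 | DEN | 5
9 | 2 | fin | 5 | DEN | 5
10 | 2 | hr | 3 | LA | 3
10 | 2 | hr | 3 | CHI | 3
After GROUP BY (2 rows):
teams.amt | sum_amt
5 | 10
3 | 6
After ORDER BY (2 rows):
teams.amt | sum_amt
5 | 10
3 | 6

== RESULT ==
teams.amt | sum_amt
5 | 10
3 | 6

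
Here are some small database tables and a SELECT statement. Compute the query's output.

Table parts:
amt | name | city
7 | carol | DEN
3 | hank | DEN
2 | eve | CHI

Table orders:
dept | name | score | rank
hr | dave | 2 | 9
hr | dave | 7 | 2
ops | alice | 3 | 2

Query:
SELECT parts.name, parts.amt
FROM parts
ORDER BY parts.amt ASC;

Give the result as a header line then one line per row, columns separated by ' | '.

After SELECT (3 rows):
parts.name | parts.amt
carol | 7
hank | 3
eve | 2
After ORDER BY (3 rows):
parts.name | parts.amt
eve | 2
hank | 3
carol | 7

== RESULT ==
parts.name | parts.amt
eve | 2
hank | 3
carol | 7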